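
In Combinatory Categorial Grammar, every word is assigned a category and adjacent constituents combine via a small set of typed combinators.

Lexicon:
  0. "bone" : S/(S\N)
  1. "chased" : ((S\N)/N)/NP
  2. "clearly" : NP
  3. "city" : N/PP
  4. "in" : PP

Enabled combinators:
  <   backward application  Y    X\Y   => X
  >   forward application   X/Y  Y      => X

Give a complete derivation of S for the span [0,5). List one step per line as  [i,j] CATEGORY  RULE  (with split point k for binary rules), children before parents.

[0,5] S   >
  [0,1] "bone" : S/(S\N)
  [1,5] S\N   >
    [1,3] (S\N)/N   >
      [1,2] "chased" : ((S\N)/N)/NP
      [2,3] "clearly" : NP
    [3,5] N   >
      [3,4] "city" : N/PP
      [4,5] "in" : PP

[0,1] S/(S\N)  lex  "bone"
[1,2] ((S\N)/N)/NP  lex  "chased"
[2,3] NP  lex  "clearly"
[1,3] (S\N)/N  >  k=2
[3,4] N/PP  lex  "city"
[4,5] PP  lex  "in"
[3,5] N  >  k=4
[1,5] S\N  >  k=3
[0,5] S  >  k=1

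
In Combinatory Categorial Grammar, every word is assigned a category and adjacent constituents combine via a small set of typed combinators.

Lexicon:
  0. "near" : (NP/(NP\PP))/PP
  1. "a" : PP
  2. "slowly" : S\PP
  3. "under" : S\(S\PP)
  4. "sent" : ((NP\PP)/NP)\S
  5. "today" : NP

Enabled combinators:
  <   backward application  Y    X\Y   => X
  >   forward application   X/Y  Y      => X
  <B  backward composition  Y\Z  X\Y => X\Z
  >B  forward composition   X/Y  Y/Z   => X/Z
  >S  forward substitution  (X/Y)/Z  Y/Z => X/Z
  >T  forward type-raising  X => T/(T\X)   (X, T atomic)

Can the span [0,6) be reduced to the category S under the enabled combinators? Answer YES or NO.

NO

(NP/(NP\PP))/PP PP S\PP S\(S\PP) ((NP\PP)/NP)\S NP
CKY chart[0,6] = {(NP/(NP\PP))/(PP\NP), N/(N\NP), NP, NP/(NP\NP), PP/(PP\NP), S/(S\NP)}; S ∉ chart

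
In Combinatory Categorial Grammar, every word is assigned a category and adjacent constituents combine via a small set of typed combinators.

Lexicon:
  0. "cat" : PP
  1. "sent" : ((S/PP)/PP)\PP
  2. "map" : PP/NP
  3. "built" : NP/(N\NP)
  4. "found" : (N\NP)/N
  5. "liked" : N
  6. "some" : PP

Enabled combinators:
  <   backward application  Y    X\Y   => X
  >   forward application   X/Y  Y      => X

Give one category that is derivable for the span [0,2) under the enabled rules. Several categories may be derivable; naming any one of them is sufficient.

[0,7] S   >
  [0,6] S/PP   >
    [0,2] (S/PP)/PP   <
      [0,1] "cat" : PP
      [1,2] "sent" : ((S/PP)/PP)\PP
    [2,6] PP   >
      [2,3] "map" : PP/NP
      [3,6] NP   >
        [3,4] "built" : NP/(N\NP)
        [4,6] N\NP   >
          [4,5] "found" : (N\NP)/N
          [5,6] "liked" : N
  [6,7] "some" : PP

(S/PP)/PP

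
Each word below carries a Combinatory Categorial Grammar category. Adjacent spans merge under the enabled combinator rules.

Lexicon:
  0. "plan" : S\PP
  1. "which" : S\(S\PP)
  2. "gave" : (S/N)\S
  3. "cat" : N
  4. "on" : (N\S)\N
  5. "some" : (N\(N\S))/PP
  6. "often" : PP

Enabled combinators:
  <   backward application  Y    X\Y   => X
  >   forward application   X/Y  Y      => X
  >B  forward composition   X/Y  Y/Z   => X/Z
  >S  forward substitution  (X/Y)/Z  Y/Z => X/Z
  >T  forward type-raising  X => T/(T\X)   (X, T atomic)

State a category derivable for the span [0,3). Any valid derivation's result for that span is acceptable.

[0,7] S   >
  [0,3] S/N   <
    [0,2] S   <
      [0,1] "plan" : S\PP
      [1,2] "which" : S\(S\PP)
    [2,3] "gave" : (S/N)\S
  [3,7] N   <
    [3,5] N\S   <
      [3,4] "cat" : N
      [4,5] "on" : (N\S)\N
    [5,7] N\(N\S)   >
      [5,6] "some" : (N\(N\S))/PP
      [6,7] "often" : PP

S/N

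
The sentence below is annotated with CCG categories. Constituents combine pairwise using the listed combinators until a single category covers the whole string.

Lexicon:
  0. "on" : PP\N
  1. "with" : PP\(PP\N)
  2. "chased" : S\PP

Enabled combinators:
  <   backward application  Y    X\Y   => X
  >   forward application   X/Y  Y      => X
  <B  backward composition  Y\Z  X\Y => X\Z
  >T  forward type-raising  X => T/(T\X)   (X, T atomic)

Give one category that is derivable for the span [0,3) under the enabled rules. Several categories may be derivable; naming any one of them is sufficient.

S

[0,3] S   <
  [0,2] PP   <
    [0,1] "on" : PP\N
    [1,2] "with" : PP\(PP\N)
  [2,3] "chased" : S\PP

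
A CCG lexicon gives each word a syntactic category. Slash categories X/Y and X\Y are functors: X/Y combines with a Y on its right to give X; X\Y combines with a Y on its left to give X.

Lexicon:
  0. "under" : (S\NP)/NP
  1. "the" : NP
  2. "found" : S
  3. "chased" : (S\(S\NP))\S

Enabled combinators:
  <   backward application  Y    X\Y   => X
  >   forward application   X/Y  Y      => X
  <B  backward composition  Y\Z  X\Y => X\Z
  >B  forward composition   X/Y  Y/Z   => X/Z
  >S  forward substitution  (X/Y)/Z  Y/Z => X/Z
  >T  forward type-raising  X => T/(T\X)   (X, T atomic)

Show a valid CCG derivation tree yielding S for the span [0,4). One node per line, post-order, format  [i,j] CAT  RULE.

[0,4] S   <
  [0,2] S\NP   >
    [0,1] "under" : (S\NP)/NP
    [1,2] "the" : NP
  [2,4] S\(S\NP)   <
    [2,3] "found" : S
    [3,4] "chased" : (S\(S\NP))\S

[0,1] (S\NP)/NP  lex  "under"
[1,2] NP  lex  "the"
[0,2] S\NP  >  k=1
[2,3] S  lex  "found"
[3,4] (S\(S\NP))\S  lex  "chased"
[2,4] S\(S\NP)  <  k=3
[0,4] S  <  k=2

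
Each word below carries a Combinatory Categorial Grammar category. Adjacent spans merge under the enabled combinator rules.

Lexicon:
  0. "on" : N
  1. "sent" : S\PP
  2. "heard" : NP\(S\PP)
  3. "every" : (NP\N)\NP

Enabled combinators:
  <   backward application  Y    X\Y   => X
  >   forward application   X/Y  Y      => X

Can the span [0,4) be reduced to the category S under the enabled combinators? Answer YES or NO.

N S\PP NP\(S\PP) (NP\N)\NP
CKY chart[0,4] = {NP}; S ∉ chart

NO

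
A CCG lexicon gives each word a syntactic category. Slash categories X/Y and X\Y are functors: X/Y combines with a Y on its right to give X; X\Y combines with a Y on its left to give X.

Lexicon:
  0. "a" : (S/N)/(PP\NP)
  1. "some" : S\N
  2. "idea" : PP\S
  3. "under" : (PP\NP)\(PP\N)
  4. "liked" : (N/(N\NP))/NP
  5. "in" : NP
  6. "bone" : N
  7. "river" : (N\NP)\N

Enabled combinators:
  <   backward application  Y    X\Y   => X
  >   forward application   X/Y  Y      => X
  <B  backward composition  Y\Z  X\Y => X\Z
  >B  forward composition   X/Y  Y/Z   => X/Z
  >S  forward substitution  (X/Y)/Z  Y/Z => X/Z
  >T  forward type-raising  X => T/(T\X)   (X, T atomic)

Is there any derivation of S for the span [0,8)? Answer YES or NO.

YES

[0,8] S   >
  [0,4] S/N   >
    [0,1] "a" : (S/N)/(PP\NP)
    [1,4] PP\NP   <
      [1,3] PP\N   <B
        [1,2] "some" : S\N
        [2,3] "idea" : PP\S
      [3,4] "under" : (PP\NP)\(PP\N)
  [4,8] N   >
    [4,6] N/(N\NP)   >
      [4,5] "liked" : (N/(N\NP))/NP
      [5,6] "in" : NP
    [6,8] N\NP   <
      [6,7] "bone" : N
      [7,8] "river" : (N\NP)\N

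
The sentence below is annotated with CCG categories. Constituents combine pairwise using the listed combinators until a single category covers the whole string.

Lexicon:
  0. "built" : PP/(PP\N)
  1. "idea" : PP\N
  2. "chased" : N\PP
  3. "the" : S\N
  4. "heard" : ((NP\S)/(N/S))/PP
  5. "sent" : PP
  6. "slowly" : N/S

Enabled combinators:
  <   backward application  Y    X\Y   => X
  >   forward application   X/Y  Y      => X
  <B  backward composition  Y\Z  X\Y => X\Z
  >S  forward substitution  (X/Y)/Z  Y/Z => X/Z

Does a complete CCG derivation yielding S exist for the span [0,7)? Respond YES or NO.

PP/(PP\N) PP\N N\PP S\N ((NP\S)/(N/S))/PP PP N/S
CKY chart[0,7] = {NP}; S ∉ chart

NO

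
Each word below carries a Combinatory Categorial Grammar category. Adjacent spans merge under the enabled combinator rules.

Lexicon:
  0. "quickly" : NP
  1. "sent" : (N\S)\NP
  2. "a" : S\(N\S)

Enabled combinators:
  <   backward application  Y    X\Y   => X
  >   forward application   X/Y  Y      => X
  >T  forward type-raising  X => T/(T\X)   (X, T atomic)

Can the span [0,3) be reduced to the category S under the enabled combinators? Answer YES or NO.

[0,3] S   <
  [0,2] N\S   <
    [0,1] "quickly" : NP
    [1,2] "sent" : (N\S)\NP
  [2,3] "a" : S\(N\S)

YES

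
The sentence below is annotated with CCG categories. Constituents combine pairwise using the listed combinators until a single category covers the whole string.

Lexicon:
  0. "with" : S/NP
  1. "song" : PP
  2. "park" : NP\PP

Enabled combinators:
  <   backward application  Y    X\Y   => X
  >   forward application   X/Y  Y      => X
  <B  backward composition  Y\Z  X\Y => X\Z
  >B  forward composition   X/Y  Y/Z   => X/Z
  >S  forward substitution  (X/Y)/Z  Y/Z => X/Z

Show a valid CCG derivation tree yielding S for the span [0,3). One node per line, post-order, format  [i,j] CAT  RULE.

[0,1] S/NP  lex  "with"
[1,2] PP  lex  "song"
[2,3] NP\PP  lex  "park"
[1,3] NP  <  k=2
[0,3] S  >  k=1

[0,3] S   >
  [0,1] "with" : S/NP
  [1,3] NP   <
    [1,2] "song" : PP
    [2,3] "park" : NP\PP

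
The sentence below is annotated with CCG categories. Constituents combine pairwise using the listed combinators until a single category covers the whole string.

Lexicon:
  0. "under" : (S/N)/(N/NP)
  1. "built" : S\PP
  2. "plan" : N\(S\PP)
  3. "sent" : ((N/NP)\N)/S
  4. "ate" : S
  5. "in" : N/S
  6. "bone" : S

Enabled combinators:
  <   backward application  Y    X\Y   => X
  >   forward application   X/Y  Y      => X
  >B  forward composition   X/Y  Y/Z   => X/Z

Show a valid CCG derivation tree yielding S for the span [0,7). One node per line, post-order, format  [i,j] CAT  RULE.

[0,1] (S/N)/(N/NP)  lex  "under"
[1,2] S\PP  lex  "built"
[2,3] N\(S\PP)  lex  "plan"
[1,3] N  <  k=2
[3,4] ((N/NP)\N)/S  lex  "sent"
[4,5] S  lex  "ate"
[3,5] (N/NP)\N  >  k=4
[1,5] N/NP  <  k=3
[0,5] S/N  >  k=1
[5,6] N/S  lex  "in"
[6,7] S  lex  "bone"
[5,7] N  >  k=6
[0,7] S  >  k=5

[0,7] S   >
  [0,5] S/N   >
    [0,1] "under" : (S/N)/(N/NP)
    [1,5] N/NP   <
      [1,3] N   <
        [1,2] "built" : S\PP
        [2,3] "plan" : N\(S\PP)
      [3,5] (N/NP)\N   >
        [3,4] "sent" : ((N/NP)\N)/S
        [4,5] "ate" : S
  [5,7] N   >
    [5,6] "in" : N/S
    [6,7] "bone" : S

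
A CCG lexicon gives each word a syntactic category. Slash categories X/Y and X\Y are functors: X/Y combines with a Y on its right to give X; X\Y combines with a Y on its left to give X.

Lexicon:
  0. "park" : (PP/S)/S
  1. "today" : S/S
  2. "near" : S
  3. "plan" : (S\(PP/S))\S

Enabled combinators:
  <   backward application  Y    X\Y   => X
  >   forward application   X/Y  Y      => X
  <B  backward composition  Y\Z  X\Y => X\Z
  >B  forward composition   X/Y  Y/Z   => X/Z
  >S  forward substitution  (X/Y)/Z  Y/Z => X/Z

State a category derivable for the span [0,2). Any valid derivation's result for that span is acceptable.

PP/S

[0,4] S   <
  [0,2] PP/S   >S
    [0,1] "park" : (PP/S)/S
    [1,2] "today" : S/S
  [2,4] S\(PP/S)   <
    [2,3] "near" : S
    [3,4] "plan" : (S\(PP/S))\S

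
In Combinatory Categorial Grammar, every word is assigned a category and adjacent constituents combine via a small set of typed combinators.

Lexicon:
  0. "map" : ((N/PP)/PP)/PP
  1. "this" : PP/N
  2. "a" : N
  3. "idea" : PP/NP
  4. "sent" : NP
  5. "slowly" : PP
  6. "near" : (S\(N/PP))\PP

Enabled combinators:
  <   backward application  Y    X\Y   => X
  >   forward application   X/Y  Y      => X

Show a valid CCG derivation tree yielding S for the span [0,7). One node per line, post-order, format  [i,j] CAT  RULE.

[0,1] ((N/PP)/PP)/PP  lex  "map"
[1,2] PP/N  lex  "this"
[2,3] N  lex  "a"
[1,3] PP  >  k=2
[0,3] (N/PP)/PP  >  k=1
[3,4] PP/NP  lex  "idea"
[4,5] NP  lex  "sent"
[3,5] PP  >  k=4
[0,5] N/PP  >  k=3
[5,6] PP  lex  "slowly"
[6,7] (S\(N/PP))\PP  lex  "near"
[5,7] S\(N/PP)  <  k=6
[0,7] S  <  k=5

[0,7] S   <
  [0,5] N/PP   >
    [0,3] (N/PP)/PP   >
      [0,1] "map" : ((N/PP)/PP)/PP
      [1,3] PP   >
        [1,2] "this" : PP/N
        [2,3] "a" : N
    [3,5] PP   >
      [3,4] "idea" : PP/NP
      [4,5] "sent" : NP
  [5,7] S\(N/PP)   <
    [5,6] "slowly" : PP
    [6,7] "near" : (S\(N/PP))\PP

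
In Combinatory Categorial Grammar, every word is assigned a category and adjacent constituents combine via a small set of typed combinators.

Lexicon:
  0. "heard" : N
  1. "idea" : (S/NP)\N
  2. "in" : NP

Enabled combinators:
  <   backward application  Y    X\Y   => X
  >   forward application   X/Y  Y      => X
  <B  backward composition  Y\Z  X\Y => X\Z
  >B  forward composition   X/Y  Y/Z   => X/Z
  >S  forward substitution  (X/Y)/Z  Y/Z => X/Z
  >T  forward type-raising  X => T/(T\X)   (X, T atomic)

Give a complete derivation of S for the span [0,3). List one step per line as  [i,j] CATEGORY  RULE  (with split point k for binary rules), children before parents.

[0,3] S   >
  [0,2] S/NP   <
    [0,1] "heard" : N
    [1,2] "idea" : (S/NP)\N
  [2,3] "in" : NP

[0,1] N  lex  "heard"
[1,2] (S/NP)\N  lex  "idea"
[0,2] S/NP  <  k=1
[2,3] NP  lex  "in"
[0,3] S  >  k=2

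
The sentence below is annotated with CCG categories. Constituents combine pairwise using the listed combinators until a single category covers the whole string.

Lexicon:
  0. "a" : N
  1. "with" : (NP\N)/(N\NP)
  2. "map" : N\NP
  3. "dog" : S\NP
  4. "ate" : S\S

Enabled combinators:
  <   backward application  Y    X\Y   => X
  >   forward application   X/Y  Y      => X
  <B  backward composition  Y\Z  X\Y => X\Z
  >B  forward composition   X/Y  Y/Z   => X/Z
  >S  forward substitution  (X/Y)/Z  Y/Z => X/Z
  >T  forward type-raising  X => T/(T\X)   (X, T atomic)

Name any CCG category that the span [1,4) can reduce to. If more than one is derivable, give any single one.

[0,5] S   >
  [0,1] S/(S\N)   >T
    [0,1] "a" : N
  [1,5] S\N   <B
    [1,4] S\N   <B
      [1,3] NP\N   >
        [1,2] "with" : (NP\N)/(N\NP)
        [2,3] "map" : N\NP
      [3,4] "dog" : S\NP
    [4,5] "ate" : S\S

S\N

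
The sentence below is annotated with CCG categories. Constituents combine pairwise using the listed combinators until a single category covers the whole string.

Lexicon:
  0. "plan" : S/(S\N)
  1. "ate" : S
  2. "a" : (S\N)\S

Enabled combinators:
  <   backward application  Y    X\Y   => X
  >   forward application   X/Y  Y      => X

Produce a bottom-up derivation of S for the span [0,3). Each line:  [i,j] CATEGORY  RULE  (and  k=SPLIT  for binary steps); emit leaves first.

[0,1] S/(S\N)  lex  "plan"
[1,2] S  lex  "ate"
[2,3] (S\N)\S  lex  "a"
[1,3] S\N  <  k=2
[0,3] S  >  k=1

[0,3] S   >
  [0,1] "plan" : S/(S\N)
  [1,3] S\N   <
    [1,2] "ate" : S
    [2,3] "a" : (S\N)\S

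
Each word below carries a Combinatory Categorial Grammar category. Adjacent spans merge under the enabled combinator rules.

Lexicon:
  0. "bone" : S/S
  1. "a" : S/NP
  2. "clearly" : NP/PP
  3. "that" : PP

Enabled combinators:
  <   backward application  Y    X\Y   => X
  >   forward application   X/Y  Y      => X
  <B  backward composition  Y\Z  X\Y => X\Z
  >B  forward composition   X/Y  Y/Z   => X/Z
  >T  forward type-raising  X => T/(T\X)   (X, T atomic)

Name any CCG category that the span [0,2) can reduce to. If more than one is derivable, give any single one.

[0,4] S   >
  [0,2] S/NP   >B
    [0,1] "bone" : S/S
    [1,2] "a" : S/NP
  [2,4] NP   >
    [2,3] "clearly" : NP/PP
    [3,4] "that" : PP

S/NP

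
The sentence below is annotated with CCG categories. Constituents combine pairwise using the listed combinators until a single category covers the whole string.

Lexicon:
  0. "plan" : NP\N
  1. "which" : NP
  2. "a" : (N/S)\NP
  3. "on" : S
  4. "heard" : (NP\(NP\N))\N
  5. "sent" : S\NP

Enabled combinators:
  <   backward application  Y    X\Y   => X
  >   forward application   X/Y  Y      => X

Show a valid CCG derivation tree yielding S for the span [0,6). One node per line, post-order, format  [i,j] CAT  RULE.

[0,6] S   <
  [0,5] NP   <
    [0,1] "plan" : NP\N
    [1,5] NP\(NP\N)   <
      [1,4] N   >
        [1,3] N/S   <
          [1,2] "which" : NP
          [2,3] "a" : (N/S)\NP
        [3,4] "on" : S
      [4,5] "heard" : (NP\(NP\N))\N
  [5,6] "sent" : S\NP

[0,1] NP\N  lex  "plan"
[1,2] NP  lex  "which"
[2,3] (N/S)\NP  lex  "a"
[1,3] N/S  <  k=2
[3,4] S  lex  "on"
[1,4] N  >  k=3
[4,5] (NP\(NP\N))\N  lex  "heard"
[1,5] NP\(NP\N)  <  k=4
[0,5] NP  <  k=1
[5,6] S\NP  lex  "sent"
[0,6] S  <  k=5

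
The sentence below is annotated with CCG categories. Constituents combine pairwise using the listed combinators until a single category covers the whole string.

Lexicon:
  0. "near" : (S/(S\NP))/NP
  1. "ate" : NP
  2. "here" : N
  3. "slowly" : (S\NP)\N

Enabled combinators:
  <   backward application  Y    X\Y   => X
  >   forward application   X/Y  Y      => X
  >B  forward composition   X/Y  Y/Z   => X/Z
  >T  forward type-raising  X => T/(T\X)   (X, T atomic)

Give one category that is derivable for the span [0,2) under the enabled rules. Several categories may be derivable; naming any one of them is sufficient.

S/(S\NP)

[0,4] S   >
  [0,2] S/(S\NP)   >
    [0,1] "near" : (S/(S\NP))/NP
    [1,2] "ate" : NP
  [2,4] S\NP   <
    [2,3] "here" : N
    [3,4] "slowly" : (S\NP)\N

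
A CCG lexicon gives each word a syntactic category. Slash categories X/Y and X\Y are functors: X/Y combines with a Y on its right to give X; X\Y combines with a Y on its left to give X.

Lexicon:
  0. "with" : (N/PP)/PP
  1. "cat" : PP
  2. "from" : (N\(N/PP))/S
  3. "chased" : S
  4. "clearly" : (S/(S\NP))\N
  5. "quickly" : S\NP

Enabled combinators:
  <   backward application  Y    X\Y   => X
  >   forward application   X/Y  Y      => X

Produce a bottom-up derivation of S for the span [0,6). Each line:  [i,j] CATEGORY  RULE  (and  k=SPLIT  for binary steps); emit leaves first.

[0,6] S   >
  [0,5] S/(S\NP)   <
    [0,4] N   <
      [0,2] N/PP   >
        [0,1] "with" : (N/PP)/PP
        [1,2] "cat" : PP
      [2,4] N\(N/PP)   >
        [2,3] "from" : (N\(N/PP))/S
        [3,4] "chased" : S
    [4,5] "clearly" : (S/(S\NP))\N
  [5,6] "quickly" : S\NP

[0,1] (N/PP)/PP  lex  "with"
[1,2] PP  lex  "cat"
[0,2] N/PP  >  k=1
[2,3] (N\(N/PP))/S  lex  "from"
[3,4] S  lex  "chased"
[2,4] N\(N/PP)  >  k=3
[0,4] N  <  k=2
[4,5] (S/(S\NP))\N  lex  "clearly"
[0,5] S/(S\NP)  <  k=4
[5,6] S\NP  lex  "quickly"
[0,6] S  >  k=5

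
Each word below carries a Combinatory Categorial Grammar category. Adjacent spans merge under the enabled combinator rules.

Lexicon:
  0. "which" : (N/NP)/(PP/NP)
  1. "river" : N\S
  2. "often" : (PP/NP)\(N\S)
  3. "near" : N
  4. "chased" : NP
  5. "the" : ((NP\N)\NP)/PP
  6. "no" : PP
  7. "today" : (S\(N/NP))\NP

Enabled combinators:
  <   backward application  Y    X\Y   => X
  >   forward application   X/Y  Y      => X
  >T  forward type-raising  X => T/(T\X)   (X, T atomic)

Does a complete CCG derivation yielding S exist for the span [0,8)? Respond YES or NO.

YES

[0,8] S   <
  [0,3] N/NP   >
    [0,1] "which" : (N/NP)/(PP/NP)
    [1,3] PP/NP   <
      [1,2] "river" : N\S
      [2,3] "often" : (PP/NP)\(N\S)
  [3,8] S\(N/NP)   <
    [3,7] NP   <
      [3,4] "near" : N
      [4,7] NP\N   <
        [4,5] "chased" : NP
        [5,7] (NP\N)\NP   >
          [5,6] "the" : ((NP\N)\NP)/PP
          [6,7] "no" : PP
    [7,8] "today" : (S\(N/NP))\NP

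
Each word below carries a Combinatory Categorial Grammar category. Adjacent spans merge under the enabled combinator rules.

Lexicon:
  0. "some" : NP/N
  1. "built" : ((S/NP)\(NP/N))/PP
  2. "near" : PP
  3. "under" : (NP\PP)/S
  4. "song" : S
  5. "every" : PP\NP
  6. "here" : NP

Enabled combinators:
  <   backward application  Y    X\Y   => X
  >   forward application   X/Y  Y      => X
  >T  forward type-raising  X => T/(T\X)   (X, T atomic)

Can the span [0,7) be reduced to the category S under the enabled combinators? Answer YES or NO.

YES

[0,7] S   >
  [0,6] S/NP   <
    [0,1] "some" : NP/N
    [1,6] (S/NP)\(NP/N)   >
      [1,2] "built" : ((S/NP)\(NP/N))/PP
      [2,6] PP   <
        [2,5] NP   <
          [2,3] "near" : PP
          [3,5] NP\PP   >
            [3,4] "under" : (NP\PP)/S
            [4,5] "song" : S
        [5,6] "every" : PP\NP
  [6,7] "here" : NP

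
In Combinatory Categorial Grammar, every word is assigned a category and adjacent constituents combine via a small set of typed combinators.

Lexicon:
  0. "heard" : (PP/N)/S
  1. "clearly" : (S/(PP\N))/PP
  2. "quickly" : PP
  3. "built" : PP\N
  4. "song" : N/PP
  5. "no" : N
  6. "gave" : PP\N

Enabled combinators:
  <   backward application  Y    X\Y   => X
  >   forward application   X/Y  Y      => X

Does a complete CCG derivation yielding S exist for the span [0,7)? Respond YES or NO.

(PP/N)/S (S/(PP\N))/PP PP PP\N N/PP N PP\N
CKY chart[0,7] = {PP}; S ∉ chart

NO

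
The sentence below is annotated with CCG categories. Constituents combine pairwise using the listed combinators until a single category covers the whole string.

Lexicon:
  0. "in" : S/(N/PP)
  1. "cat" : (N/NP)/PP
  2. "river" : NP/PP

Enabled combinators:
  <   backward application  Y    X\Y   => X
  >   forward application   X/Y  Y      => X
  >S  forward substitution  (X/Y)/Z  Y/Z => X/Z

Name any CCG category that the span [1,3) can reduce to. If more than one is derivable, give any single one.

[0,3] S   >
  [0,1] "in" : S/(N/PP)
  [1,3] N/PP   >S
    [1,2] "cat" : (N/NP)/PP
    [2,3] "river" : NP/PP

N/PP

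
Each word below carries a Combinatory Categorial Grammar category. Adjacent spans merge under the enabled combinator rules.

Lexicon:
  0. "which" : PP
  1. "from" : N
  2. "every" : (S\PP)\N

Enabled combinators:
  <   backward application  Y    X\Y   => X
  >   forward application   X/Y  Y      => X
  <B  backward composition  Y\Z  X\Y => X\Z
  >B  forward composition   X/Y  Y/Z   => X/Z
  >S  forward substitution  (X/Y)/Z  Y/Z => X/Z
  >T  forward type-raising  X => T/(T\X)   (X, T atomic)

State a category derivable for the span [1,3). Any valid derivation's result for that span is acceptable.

S\PP

[0,3] S   <
  [0,1] "which" : PP
  [1,3] S\PP   <
    [1,2] "from" : N
    [2,3] "every" : (S\PP)\N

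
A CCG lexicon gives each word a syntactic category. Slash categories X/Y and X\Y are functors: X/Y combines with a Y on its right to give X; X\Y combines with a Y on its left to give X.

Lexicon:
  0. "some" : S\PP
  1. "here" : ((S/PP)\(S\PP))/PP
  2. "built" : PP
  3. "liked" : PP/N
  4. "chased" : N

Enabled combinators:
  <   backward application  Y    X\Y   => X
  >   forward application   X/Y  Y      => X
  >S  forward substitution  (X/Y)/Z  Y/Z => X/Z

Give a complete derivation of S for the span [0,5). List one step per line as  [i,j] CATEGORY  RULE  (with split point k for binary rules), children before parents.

[0,5] S   >
  [0,3] S/PP   <
    [0,1] "some" : S\PP
    [1,3] (S/PP)\(S\PP)   >
      [1,2] "here" : ((S/PP)\(S\PP))/PP
      [2,3] "built" : PP
  [3,5] PP   >
    [3,4] "liked" : PP/N
    [4,5] "chased" : N

[0,1] S\PP  lex  "some"
[1,2] ((S/PP)\(S\PP))/PP  lex  "here"
[2,3] PP  lex  "built"
[1,3] (S/PP)\(S\PP)  >  k=2
[0,3] S/PP  <  k=1
[3,4] PP/N  lex  "liked"
[4,5] N  lex  "chased"
[3,5] PP  >  k=4
[0,5] S  >  k=3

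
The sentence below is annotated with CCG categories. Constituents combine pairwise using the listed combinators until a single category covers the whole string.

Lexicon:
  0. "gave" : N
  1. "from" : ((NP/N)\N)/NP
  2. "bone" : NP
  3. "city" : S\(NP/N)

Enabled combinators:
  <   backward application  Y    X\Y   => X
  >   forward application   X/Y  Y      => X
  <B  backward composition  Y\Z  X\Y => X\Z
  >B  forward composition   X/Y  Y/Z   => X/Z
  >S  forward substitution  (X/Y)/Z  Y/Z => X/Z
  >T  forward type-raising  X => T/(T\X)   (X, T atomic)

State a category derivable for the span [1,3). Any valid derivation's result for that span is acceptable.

(NP/N)\N

[0,4] S   <
  [0,3] NP/N   <
    [0,1] "gave" : N
    [1,3] (NP/N)\N   >
      [1,2] "from" : ((NP/N)\N)/NP
      [2,3] "bone" : NP
  [3,4] "city" : S\(NP/N)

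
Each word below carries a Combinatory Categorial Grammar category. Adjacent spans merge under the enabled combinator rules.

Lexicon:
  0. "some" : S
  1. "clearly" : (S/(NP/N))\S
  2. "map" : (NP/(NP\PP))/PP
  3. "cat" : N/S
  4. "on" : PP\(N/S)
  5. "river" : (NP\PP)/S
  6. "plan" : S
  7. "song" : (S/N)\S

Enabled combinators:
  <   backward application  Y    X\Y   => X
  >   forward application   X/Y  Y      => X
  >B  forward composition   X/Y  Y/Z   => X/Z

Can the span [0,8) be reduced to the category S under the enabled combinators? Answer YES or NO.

YES

[0,8] S   >
  [0,2] S/(NP/N)   <
    [0,1] "some" : S
    [1,2] "clearly" : (S/(NP/N))\S
  [2,8] NP/N   >B
    [2,6] NP/S   >B
      [2,5] NP/(NP\PP)   >
        [2,3] "map" : (NP/(NP\PP))/PP
        [3,5] PP   <
          [3,4] "cat" : N/S
          [4,5] "on" : PP\(N/S)
      [5,6] "river" : (NP\PP)/S
    [6,8] S/N   <
      [6,7] "plan" : S
      [7,8] "song" : (S/N)\S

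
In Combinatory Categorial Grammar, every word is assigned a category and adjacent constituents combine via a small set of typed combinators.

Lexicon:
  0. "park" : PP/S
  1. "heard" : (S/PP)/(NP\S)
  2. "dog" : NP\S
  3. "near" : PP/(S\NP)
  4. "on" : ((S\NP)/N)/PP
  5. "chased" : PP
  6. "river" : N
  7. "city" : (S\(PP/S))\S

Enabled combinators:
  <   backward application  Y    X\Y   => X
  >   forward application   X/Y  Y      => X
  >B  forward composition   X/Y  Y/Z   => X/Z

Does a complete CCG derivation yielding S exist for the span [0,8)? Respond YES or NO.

YES

[0,8] S   <
  [0,1] "park" : PP/S
  [1,8] S\(PP/S)   <
    [1,7] S   >
      [1,3] S/PP   >
        [1,2] "heard" : (S/PP)/(NP\S)
        [2,3] "dog" : NP\S
      [3,7] PP   >
        [3,4] "near" : PP/(S\NP)
        [4,7] S\NP   >
          [4,6] (S\NP)/N   >
            [4,5] "on" : ((S\NP)/N)/PP
            [5,6] "chased" : PP
          [6,7] "river" : N
    [7,8] "city" : (S\(PP/S))\S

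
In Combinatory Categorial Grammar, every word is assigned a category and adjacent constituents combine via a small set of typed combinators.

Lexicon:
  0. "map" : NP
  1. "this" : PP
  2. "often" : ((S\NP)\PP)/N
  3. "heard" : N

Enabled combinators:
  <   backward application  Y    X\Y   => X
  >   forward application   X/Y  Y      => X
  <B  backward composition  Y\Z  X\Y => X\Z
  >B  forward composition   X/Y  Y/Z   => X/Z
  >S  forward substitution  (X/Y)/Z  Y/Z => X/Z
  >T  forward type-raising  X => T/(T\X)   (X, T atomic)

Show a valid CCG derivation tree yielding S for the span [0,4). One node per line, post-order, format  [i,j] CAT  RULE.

[0,1] NP  lex  "map"
[0,1] S/(S\NP)  >T
[1,2] PP  lex  "this"
[2,3] ((S\NP)\PP)/N  lex  "often"
[3,4] N  lex  "heard"
[2,4] (S\NP)\PP  >  k=3
[1,4] S\NP  <  k=2
[0,4] S  >  k=1

[0,4] S   >
  [0,1] S/(S\NP)   >T
    [0,1] "map" : NP
  [1,4] S\NP   <
    [1,2] "this" : PP
    [2,4] (S\NP)\PP   >
      [2,3] "often" : ((S\NP)\PP)/N
      [3,4] "heard" : N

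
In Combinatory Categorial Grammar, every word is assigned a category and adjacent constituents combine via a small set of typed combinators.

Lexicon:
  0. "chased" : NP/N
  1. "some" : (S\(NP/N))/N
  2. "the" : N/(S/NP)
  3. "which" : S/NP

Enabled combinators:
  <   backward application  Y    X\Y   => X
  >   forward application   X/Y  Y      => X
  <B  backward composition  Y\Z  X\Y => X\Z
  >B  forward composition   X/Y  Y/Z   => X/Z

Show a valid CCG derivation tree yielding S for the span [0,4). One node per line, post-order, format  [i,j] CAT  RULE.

[0,1] NP/N  lex  "chased"
[1,2] (S\(NP/N))/N  lex  "some"
[2,3] N/(S/NP)  lex  "the"
[3,4] S/NP  lex  "which"
[2,4] N  >  k=3
[1,4] S\(NP/N)  >  k=2
[0,4] S  <  k=1

[0,4] S   <
  [0,1] "chased" : NP/N
  [1,4] S\(NP/N)   >
    [1,2] "some" : (S\(NP/N))/N
    [2,4] N   >
      [2,3] "the" : N/(S/NP)
      [3,4] "which" : S/NP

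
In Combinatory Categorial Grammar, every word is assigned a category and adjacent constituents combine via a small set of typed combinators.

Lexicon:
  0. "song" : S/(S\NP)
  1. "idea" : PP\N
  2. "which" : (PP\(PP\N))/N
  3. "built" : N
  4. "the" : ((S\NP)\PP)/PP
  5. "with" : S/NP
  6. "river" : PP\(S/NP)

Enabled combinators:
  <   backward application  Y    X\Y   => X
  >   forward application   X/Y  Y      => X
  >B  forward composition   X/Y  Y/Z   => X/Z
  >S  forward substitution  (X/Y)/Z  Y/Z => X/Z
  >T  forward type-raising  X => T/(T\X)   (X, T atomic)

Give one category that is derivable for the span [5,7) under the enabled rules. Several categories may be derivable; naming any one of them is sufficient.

PP

[0,7] S   >
  [0,1] "song" : S/(S\NP)
  [1,7] S\NP   <
    [1,4] PP   <
      [1,2] "idea" : PP\N
      [2,4] PP\(PP\N)   >
        [2,3] "which" : (PP\(PP\N))/N
        [3,4] "built" : N
    [4,7] (S\NP)\PP   >
      [4,5] "the" : ((S\NP)\PP)/PP
      [5,7] PP   <
        [5,6] "with" : S/NP
        [6,7] "river" : PP\(S/NP)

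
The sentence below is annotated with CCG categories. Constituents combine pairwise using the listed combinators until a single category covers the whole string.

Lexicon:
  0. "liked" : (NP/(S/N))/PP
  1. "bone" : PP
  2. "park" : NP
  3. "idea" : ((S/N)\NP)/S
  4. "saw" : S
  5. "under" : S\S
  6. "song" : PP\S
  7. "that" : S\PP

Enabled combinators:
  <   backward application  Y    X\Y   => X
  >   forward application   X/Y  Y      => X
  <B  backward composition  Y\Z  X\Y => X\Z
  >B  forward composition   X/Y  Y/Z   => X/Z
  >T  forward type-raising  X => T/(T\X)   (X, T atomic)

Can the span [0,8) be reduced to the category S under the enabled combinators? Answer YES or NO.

(NP/(S/N))/PP PP NP ((S/N)\NP)/S S S\S PP\S S\PP
CKY chart[0,8] = {N/(N\NP), NP, NP/(NP\NP), PP/(PP\NP), S/(S\NP)}; S ∉ chart

NO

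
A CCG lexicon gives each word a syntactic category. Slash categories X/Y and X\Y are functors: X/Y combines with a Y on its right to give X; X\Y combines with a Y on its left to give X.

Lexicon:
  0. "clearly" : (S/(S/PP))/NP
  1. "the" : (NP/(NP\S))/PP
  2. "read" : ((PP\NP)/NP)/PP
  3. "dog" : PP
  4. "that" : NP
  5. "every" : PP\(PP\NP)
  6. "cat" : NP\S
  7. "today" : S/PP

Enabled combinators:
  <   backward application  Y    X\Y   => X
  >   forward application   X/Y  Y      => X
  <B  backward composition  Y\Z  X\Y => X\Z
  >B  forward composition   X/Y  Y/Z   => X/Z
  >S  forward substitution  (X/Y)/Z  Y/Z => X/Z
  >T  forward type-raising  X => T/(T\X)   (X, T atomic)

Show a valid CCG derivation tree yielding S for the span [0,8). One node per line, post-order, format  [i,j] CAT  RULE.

[0,8] S   >
  [0,7] S/(S/PP)   >
    [0,1] "clearly" : (S/(S/PP))/NP
    [1,7] NP   >
      [1,6] NP/(NP\S)   >
        [1,2] "the" : (NP/(NP\S))/PP
        [2,6] PP   <
          [2,5] PP\NP   >
            [2,4] (PP\NP)/NP   >
              [2,3] "read" : ((PP\NP)/NP)/PP
              [3,4] "dog" : PP
            [4,5] "that" : NP
          [5,6] "every" : PP\(PP\NP)
      [6,7] "cat" : NP\S
  [7,8] "today" : S/PP

[0,1] (S/(S/PP))/NP  lex  "clearly"
[1,2] (NP/(NP\S))/PP  lex  "the"
[2,3] ((PP\NP)/NP)/PP  lex  "read"
[3,4] PP  lex  "dog"
[2,4] (PP\NP)/NP  >  k=3
[4,5] NP  lex  "that"
[2,5] PP\NP  >  k=4
[5,6] PP\(PP\NP)  lex  "every"
[2,6] PP  <  k=5
[1,6] NP/(NP\S)  >  k=2
[6,7] NP\S  lex  "cat"
[1,7] NP  >  k=6
[0,7] S/(S/PP)  >  k=1
[7,8] S/PP  lex  "today"
[0,8] S  >  k=7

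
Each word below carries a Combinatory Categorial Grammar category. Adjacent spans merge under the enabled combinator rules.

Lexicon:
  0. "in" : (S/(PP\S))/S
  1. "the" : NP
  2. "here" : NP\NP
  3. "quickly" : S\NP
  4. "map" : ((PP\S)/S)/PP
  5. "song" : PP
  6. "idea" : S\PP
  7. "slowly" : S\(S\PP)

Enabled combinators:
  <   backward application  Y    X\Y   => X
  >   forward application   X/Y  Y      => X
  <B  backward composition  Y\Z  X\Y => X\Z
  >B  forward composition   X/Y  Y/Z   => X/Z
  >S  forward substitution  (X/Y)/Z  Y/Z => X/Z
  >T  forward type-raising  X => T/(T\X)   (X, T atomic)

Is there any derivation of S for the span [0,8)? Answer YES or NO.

[0,8] S   >
  [0,4] S/(PP\S)   >
    [0,1] "in" : (S/(PP\S))/S
    [1,4] S   <
      [1,2] "the" : NP
      [2,4] S\NP   <B
        [2,3] "here" : NP\NP
        [3,4] "quickly" : S\NP
  [4,8] PP\S   >
    [4,6] (PP\S)/S   >
      [4,5] "map" : ((PP\S)/S)/PP
      [5,6] "song" : PP
    [6,8] S   <
      [6,7] "idea" : S\PP
      [7,8] "slowly" : S\(S\PP)

YES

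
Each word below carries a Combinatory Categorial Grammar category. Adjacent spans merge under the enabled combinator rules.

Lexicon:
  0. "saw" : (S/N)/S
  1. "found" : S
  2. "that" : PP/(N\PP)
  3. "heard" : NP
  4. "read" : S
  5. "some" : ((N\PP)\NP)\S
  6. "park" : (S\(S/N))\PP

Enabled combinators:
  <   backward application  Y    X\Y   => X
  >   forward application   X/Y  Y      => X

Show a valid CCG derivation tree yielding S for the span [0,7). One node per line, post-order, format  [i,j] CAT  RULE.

[0,7] S   <
  [0,2] S/N   >
    [0,1] "saw" : (S/N)/S
    [1,2] "found" : S
  [2,7] S\(S/N)   <
    [2,6] PP   >
      [2,3] "that" : PP/(N\PP)
      [3,6] N\PP   <
        [3,4] "heard" : NP
        [4,6] (N\PP)\NP   <
          [4,5] "read" : S
          [5,6] "some" : ((N\PP)\NP)\S
    [6,7] "park" : (S\(S/N))\PP

[0,1] (S/N)/S  lex  "saw"
[1,2] S  lex  "found"
[0,2] S/N  >  k=1
[2,3] PP/(N\PP)  lex  "that"
[3,4] NP  lex  "heard"
[4,5] S  lex  "read"
[5,6] ((N\PP)\NP)\S  lex  "some"
[4,6] (N\PP)\NP  <  k=5
[3,6] N\PP  <  k=4
[2,6] PP  >  k=3
[6,7] (S\(S/N))\PP  lex  "park"
[2,7] S\(S/N)  <  k=6
[0,7] S  <  k=2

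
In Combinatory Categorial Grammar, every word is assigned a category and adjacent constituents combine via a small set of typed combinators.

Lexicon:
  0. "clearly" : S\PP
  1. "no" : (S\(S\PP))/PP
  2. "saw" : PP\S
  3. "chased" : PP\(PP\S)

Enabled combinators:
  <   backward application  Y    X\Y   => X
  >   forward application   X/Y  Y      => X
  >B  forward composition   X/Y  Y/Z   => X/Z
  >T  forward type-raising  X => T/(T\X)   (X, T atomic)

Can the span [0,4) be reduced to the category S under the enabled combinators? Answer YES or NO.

YES

[0,4] S   <
  [0,1] "clearly" : S\PP
  [1,4] S\(S\PP)   >
    [1,2] "no" : (S\(S\PP))/PP
    [2,4] PP   <
      [2,3] "saw" : PP\S
      [3,4] "chased" : PP\(PP\S)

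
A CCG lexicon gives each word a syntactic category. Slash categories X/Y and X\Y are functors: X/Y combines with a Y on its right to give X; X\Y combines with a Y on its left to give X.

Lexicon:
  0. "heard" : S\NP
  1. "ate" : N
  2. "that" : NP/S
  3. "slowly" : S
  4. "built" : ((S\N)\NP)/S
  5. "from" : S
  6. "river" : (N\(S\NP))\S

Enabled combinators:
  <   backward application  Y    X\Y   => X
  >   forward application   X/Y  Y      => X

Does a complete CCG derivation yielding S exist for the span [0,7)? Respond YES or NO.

S\NP N NP/S S ((S\N)\NP)/S S (N\(S\NP))\S
CKY chart[0,7] = {N}; S ∉ chart

NO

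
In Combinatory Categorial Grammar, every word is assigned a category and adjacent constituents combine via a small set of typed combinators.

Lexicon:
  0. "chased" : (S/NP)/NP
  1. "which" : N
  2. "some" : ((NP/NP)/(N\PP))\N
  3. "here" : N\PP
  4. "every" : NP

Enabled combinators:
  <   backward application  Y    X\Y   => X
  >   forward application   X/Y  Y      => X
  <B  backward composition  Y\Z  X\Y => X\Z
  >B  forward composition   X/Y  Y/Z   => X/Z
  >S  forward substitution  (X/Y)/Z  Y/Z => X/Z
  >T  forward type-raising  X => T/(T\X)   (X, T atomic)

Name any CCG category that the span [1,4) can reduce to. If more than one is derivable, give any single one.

NP/NP

[0,5] S   >
  [0,4] S/NP   >S
    [0,1] "chased" : (S/NP)/NP
    [1,4] NP/NP   >
      [1,3] (NP/NP)/(N\PP)   <
        [1,2] "which" : N
        [2,3] "some" : ((NP/NP)/(N\PP))\N
      [3,4] "here" : N\PP
  [4,5] "every" : NP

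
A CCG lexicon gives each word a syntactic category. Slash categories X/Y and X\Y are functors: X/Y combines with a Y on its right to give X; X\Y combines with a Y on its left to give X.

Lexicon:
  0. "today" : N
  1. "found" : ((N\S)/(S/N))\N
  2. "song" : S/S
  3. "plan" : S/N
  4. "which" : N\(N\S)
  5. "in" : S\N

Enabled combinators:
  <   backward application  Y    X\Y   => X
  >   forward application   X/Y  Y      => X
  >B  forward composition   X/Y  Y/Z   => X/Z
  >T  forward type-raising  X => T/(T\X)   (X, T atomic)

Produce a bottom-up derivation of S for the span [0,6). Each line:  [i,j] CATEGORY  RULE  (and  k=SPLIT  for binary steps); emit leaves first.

[0,6] S   <
  [0,5] N   <
    [0,4] N\S   >
      [0,2] (N\S)/(S/N)   <
        [0,1] "today" : N
        [1,2] "found" : ((N\S)/(S/N))\N
      [2,4] S/N   >B
        [2,3] "song" : S/S
        [3,4] "plan" : S/N
    [4,5] "which" : N\(N\S)
  [5,6] "in" : S\N

[0,1] N  lex  "today"
[1,2] ((N\S)/(S/N))\N  lex  "found"
[0,2] (N\S)/(S/N)  <  k=1
[2,3] S/S  lex  "song"
[3,4] S/N  lex  "plan"
[2,4] S/N  >B  k=3
[0,4] N\S  >  k=2
[4,5] N\(N\S)  lex  "which"
[0,5] N  <  k=4
[5,6] S\N  lex  "in"
[0,6] S  <  k=5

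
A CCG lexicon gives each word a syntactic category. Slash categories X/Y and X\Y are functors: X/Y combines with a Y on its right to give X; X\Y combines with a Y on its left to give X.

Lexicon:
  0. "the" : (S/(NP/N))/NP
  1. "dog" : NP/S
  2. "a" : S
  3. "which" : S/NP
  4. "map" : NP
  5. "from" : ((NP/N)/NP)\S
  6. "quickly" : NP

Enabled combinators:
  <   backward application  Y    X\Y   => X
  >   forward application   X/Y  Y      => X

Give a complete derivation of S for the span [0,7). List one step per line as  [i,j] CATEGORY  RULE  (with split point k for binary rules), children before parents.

[0,1] (S/(NP/N))/NP  lex  "the"
[1,2] NP/S  lex  "dog"
[2,3] S  lex  "a"
[1,3] NP  >  k=2
[0,3] S/(NP/N)  >  k=1
[3,4] S/NP  lex  "which"
[4,5] NP  lex  "map"
[3,5] S  >  k=4
[5,6] ((NP/N)/NP)\S  lex  "from"
[3,6] (NP/N)/NP  <  k=5
[6,7] NP  lex  "quickly"
[3,7] NP/N  >  k=6
[0,7] S  >  k=3

[0,7] S   >
  [0,3] S/(NP/N)   >
    [0,1] "the" : (S/(NP/N))/NP
    [1,3] NP   >
      [1,2] "dog" : NP/S
      [2,3] "a" : S
  [3,7] NP/N   >
    [3,6] (NP/N)/NP   <
      [3,5] S   >
        [3,4] "which" : S/NP
        [4,5] "map" : NP
      [5,6] "from" : ((NP/N)/NP)\S
    [6,7] "quickly" : NP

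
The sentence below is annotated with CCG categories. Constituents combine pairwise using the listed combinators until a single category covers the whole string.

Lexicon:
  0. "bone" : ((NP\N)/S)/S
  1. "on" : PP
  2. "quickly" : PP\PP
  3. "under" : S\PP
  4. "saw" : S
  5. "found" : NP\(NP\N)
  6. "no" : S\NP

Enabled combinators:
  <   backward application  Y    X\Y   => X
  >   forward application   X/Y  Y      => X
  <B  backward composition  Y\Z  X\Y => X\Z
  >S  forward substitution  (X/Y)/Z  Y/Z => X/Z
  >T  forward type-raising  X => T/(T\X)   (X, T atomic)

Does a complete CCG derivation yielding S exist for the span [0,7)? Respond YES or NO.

YES

[0,7] S   <
  [0,6] NP   <
    [0,5] NP\N   >
      [0,4] (NP\N)/S   >
        [0,1] "bone" : ((NP\N)/S)/S
        [1,4] S   <
          [1,2] "on" : PP
          [2,4] S\PP   <B
            [2,3] "quickly" : PP\PP
            [3,4] "under" : S\PP
      [4,5] "saw" : S
    [5,6] "found" : NP\(NP\N)
  [6,7] "no" : S\NP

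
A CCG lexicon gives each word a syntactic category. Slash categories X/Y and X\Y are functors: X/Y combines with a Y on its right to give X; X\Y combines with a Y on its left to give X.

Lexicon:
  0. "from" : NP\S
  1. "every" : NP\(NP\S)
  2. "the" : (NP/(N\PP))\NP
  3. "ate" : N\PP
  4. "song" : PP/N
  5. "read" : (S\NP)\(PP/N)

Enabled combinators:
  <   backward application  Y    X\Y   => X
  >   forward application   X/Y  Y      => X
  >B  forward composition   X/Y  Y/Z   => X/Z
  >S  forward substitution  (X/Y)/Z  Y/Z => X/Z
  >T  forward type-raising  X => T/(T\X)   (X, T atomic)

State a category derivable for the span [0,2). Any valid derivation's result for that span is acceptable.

NP

[0,6] S   <
  [0,4] NP   >
    [0,3] NP/(N\PP)   <
      [0,2] NP   <
        [0,1] "from" : NP\S
        [1,2] "every" : NP\(NP\S)
      [2,3] "the" : (NP/(N\PP))\NP
    [3,4] "ate" : N\PP
  [4,6] S\NP   <
    [4,5] "song" : PP/N
    [5,6] "read" : (S\NP)\(PP/N)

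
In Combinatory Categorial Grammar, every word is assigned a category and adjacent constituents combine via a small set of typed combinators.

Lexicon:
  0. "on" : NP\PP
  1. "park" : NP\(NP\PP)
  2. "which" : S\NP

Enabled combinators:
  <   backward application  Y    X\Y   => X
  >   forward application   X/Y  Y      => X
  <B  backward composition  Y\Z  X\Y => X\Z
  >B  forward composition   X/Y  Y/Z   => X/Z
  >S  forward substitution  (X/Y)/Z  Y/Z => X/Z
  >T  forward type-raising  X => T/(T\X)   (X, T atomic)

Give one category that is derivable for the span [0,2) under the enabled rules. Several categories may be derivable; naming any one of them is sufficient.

[0,3] S   <
  [0,2] NP   <
    [0,1] "on" : NP\PP
    [1,2] "park" : NP\(NP\PP)
  [2,3] "which" : S\NP

NP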